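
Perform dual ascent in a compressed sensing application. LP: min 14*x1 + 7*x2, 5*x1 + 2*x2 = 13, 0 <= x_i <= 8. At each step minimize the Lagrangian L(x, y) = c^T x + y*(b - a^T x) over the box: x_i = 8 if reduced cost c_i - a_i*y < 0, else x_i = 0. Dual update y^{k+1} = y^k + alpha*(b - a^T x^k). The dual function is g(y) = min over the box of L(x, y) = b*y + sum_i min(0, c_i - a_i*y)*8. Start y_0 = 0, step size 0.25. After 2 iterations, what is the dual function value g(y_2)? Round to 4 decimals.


Dual ascent for LP: min 14*x1 + 7*x2, 5*x1 + 2*x2 = 13, 0 <= x_i <= 8
Step 1: y^k = 0.0, reduced costs: (14.0, 7.0)
  x^k = (0.0, 0.0), subgradient = b - a^T x = 13.0
  y^{k+1} = 0.0 + 0.25*13.0 = 3.25
Step 2: y^k = 3.25, reduced costs: (-2.25, 0.5)
  x^k = (8.0, 0.0), subgradient = b - a^T x = -27.0
  y^{k+1} = 3.25 + 0.25*-27.0 = -3.5
Dual objective at y_2 = -3.5: reduced costs (31.5, 14.0), box minimizer x = (0.0, 0.0)
g(y_2) = b*y + (c1 - a1*y)*x1 + (c2 - a2*y)*x2 = 13*(-3.5) + 31.5*0.0 + 14.0*0.0 = -45.5 + 0.0 + 0.0 = -45.5


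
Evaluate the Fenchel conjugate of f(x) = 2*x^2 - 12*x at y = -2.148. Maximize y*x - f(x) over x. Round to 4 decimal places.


f*(y) = sup_x {y*x - a*x^2 - b*x} = sup_x {(y-b)*x - a*x^2}
FOC: (y - b) - 2a*x = 0 => x* = (y - b)/(2a)
x* = (-2.148 + 12)/(2*2) = 2.463
f*(-2.148) = (y-b)^2/(4a) = (-2.148 + 12)^2/(4*2)
= 97.0619/8 = 12.1327


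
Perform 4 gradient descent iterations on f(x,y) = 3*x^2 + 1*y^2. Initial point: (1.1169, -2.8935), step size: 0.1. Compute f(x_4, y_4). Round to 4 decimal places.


Gradient descent on f(x,y) = 3*x^2 + 1*y^2.
Starting point: (1.1169, -2.8935), alpha = 0.1
Step 1: grad_x = 2*3*1.1169 = 6.7014, grad_y = 2*1*-2.8935 = -5.787
  x_1 = 1.1169 - 0.1*6.7014 = 0.4468
  y_1 = -2.8935 - 0.1*-5.787 = -2.3148
Step 2: grad_x = 2*3*0.4468 = 2.6806, grad_y = 2*1*-2.3148 = -4.6296
  x_2 = 0.4468 - 0.1*2.6806 = 0.1787
  y_2 = -2.3148 - 0.1*-4.6296 = -1.8518
Step 3: grad_x = 2*3*0.1787 = 1.0722, grad_y = 2*1*-1.8518 = -3.7037
  x_3 = 0.1787 - 0.1*1.0722 = 0.0715
  y_3 = -1.8518 - 0.1*-3.7037 = -1.4815
Step 4: grad_x = 2*3*0.0715 = 0.4289, grad_y = 2*1*-1.4815 = -2.9629
  x_4 = 0.0715 - 0.1*0.4289 = 0.0286
  y_4 = -1.4815 - 0.1*-2.9629 = -1.1852
f(0.0286, -1.1852) = 3*0.0286^2 + 1*(-1.1852)^2 = 1.4071


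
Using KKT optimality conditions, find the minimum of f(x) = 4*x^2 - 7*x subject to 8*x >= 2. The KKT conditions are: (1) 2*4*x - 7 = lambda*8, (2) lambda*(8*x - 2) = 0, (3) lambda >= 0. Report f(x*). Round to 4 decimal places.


Step 1: Try lambda = 0 (constraint inactive).
Stationarity: 2*4*x - 7 = 0
x* = 7/(2*4) = 0.875
Check constraint: 8*0.875 = 7.0 >= 2 -- satisfied.
Step 2: Compute optimal value.
f(x*) = 4*0.875^2 - 7*0.875 = -3.0625


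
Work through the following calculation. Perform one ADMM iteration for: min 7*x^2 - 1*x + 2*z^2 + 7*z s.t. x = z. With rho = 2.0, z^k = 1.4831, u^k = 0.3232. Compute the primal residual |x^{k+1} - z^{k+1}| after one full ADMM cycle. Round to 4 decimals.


ADMM iteration with rho = 2.0, z^k = 1.4831, u^k = 0.3232
Step 1: x-update.
Minimize 7*x^2 - 1*x + (2.0/2)*(x - 1.4831 + 0.3232)^2
FOC: (2*7 + 2.0)*x = 1 + 2.0*(1.4831 - 0.3232)
x^{k+1} = 0.2075
Step 2: z-update.
Minimize 2*z^2 + 7*z + (2.0/2)*(0.2075 - z + 0.3232)^2
FOC: (2*2 + 2.0)*z = -7 + 2.0*(0.2075 + 0.3232)
z^{k+1} = -0.9898
Step 3: u-update.
u^{k+1} = 0.3232 + 0.2075 + 0.9898 = 1.5205
Step 4: Primal residual = |0.2075 + 0.9898| = 1.1973


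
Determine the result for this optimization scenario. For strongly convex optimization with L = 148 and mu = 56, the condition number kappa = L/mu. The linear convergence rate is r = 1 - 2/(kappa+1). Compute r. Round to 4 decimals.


Step 1: Compute the condition number.
kappa = L/mu = 148/56 = 2.6429
Step 2: Compute the convergence rate.
r = 1 - 2/(kappa + 1) = 1 - 2*mu/(L + mu) = (L - mu)/(L + mu) = 92/204 = 0.451


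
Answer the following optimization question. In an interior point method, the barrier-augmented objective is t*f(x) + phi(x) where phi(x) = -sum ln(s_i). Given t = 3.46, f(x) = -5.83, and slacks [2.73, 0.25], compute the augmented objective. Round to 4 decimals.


Step 1: Compute log-barrier.
ln values: [1.0043, -1.3863]
phi = -(1.0043 - 1.3863) = 0.382
Step 2: Compute augmented objective.
t*f(x) = 3.46*-5.83 = -20.1718
Total = -20.1718 + 0.382 = -19.7898


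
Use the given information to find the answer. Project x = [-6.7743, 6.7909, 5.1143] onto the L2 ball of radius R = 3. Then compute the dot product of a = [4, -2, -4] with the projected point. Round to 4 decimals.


Step 1: Compute ||x|| (intermediates to 6 decimals).
||x|| = sqrt((-6.7743)^2 + 6.7909^2 + 5.1143^2) = 10.870305
Step 2: Project.
Since ||x|| > R, scale = R/||x|| = 3/10.870305 = 0.275981, proj(x) = scale * x
proj(x) = [-1.869578, 1.874159, 1.41145]
Step 3: Dot product.
a^T * proj(x) = 4*(-1.869578) - 2*1.874159 - 4*1.41145 = -16.8724


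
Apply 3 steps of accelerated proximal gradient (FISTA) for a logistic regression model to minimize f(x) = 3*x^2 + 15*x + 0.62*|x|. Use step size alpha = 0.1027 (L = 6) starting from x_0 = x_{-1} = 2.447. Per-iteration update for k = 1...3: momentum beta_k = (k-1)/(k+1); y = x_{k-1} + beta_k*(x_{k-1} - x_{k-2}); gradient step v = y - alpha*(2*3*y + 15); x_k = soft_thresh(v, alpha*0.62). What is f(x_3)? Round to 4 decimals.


FISTA on f(x) = 3*x^2 + 15*x + 0.62*|x|
L = 6, alpha = 0.1027
Iteration 1: beta = 0.0, y = 2.447 + 0.0*(2.447 - 2.447) = 2.447
  grad(y) = 29.682, v = y - alpha*grad = -0.6013
  prox(v) = soft_thresh(-0.6013, 0.0637) = -0.5377
Iteration 2: beta = 0.3333, y = -0.5377 + 0.3333*(-0.5377 - 2.447) = -1.5326
  grad(y) = 5.8047, v = y - alpha*grad = -2.1287
  prox(v) = soft_thresh(-2.1287, 0.0637) = -2.065
Iteration 3: beta = 0.5, y = -2.065 + 0.5*(-2.065 + 0.5377) = -2.8287
  grad(y) = -1.9722, v = y - alpha*grad = -2.6262
  prox(v) = soft_thresh(-2.6262, 0.0637) = -2.5625
f(x_3) = 3*(-2.5625)^2 + 15*(-2.5625) + 0.62*|-2.5625| = -17.1496


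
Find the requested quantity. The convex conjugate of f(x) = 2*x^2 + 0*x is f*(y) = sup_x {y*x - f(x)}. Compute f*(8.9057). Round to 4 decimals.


f*(y) = sup_x {y*x - a*x^2 - b*x} = sup_x {(y-b)*x - a*x^2}
FOC: (y - b) - 2a*x = 0 => x* = (y - b)/(2a)
x* = (8.9057 - 0)/(2*2) = 2.2264
f*(8.9057) = (y-b)^2/(4a) = (8.9057 - 0)^2/(4*2)
= 79.3115/8 = 9.9139


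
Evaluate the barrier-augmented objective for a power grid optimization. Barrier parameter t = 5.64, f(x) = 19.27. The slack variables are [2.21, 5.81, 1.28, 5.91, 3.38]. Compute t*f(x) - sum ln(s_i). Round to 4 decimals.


Step 1: Compute log-barrier.
ln values: [0.793, 1.7596, 0.2469, 1.7766, 1.2179]
phi = -(0.793 + 1.7596 + 0.2469 + 1.7766 + 1.2179) = -5.794
Step 2: Compute augmented objective.
t*f(x) = 5.64*19.27 = 108.6828
Total = 108.6828 - 5.794 = 102.8888


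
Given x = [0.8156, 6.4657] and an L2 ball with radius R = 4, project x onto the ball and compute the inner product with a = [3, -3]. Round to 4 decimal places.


Step 1: Compute ||x|| (intermediates to 6 decimals).
||x|| = sqrt(0.8156^2 + 6.4657^2) = 6.516938
Step 2: Project.
Since ||x|| > R, scale = R/||x|| = 4/6.516938 = 0.613785, proj(x) = scale * x
proj(x) = [0.500603, 3.96855]
Step 3: Dot product.
a^T * proj(x) = 3*0.500603 - 3*3.96855 = -10.4038


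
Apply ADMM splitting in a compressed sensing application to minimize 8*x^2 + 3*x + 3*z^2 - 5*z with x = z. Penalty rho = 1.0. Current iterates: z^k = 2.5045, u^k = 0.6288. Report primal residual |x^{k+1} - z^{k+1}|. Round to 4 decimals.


ADMM iteration with rho = 1.0, z^k = 2.5045, u^k = 0.6288
Step 1: x-update.
Minimize 8*x^2 + 3*x + (1.0/2)*(x - 2.5045 + 0.6288)^2
FOC: (2*8 + 1.0)*x = -3 + 1.0*(2.5045 - 0.6288)
x^{k+1} = -0.0661
Step 2: z-update.
Minimize 3*z^2 - 5*z + (1.0/2)*(-0.0661 - z + 0.6288)^2
FOC: (2*3 + 1.0)*z = 5 + 1.0*(-0.0661 + 0.6288)
z^{k+1} = 0.7947
Step 3: u-update.
u^{k+1} = 0.6288 - 0.0661 - 0.7947 = -0.232
Step 4: Primal residual = |-0.0661 - 0.7947| = 0.8608


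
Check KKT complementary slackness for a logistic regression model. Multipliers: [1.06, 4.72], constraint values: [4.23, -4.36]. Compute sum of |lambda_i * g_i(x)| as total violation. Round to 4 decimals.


KKT complementary slackness check:
lambda_1 * g_1 = 1.06 * 4.23 = 4.4838
lambda_2 * g_2 = 4.72 * -4.36 = -20.5792
Total violation = 4.4838 + 20.5792 = 25.063


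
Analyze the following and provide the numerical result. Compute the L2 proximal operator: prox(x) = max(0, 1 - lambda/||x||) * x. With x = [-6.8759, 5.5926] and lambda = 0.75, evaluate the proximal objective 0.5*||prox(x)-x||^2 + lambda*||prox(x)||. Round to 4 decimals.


Step 1: Compute ||x||.
||x|| = 8.8631
Step 2: Compute scaling factor.
scale = max(0, 1 - 0.75/8.8631) = 0.9154
Step 3: prox(x) = [-6.2941, 5.1194]
||prox(x)|| = 8.1131
Step 4: Proximal objective.
0.5*||prox-x||^2 = 0.2813
lambda*||prox|| = 6.0848
Total = 6.3661


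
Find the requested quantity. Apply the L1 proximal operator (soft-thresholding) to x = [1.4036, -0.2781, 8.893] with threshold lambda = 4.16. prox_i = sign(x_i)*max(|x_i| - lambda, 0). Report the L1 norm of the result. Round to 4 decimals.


Soft-thresholding with lambda = 4.16:
prox(1.4036) = sign(1.4036)*max(|1.4036| - 4.16, 0) = 0.0
prox(-0.2781) = sign(-0.2781)*max(|-0.2781| - 4.16, 0) = 0.0
prox(8.893) = sign(8.893)*max(|8.893| - 4.16, 0) = 4.733
prox(x) = [0.0, 0.0, 4.733]
||prox(x)||_1 = 0.0 + 0.0 + 4.733 = 4.733


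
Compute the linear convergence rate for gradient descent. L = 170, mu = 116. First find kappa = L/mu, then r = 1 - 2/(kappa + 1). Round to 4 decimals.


Step 1: Compute the condition number.
kappa = L/mu = 170/116 = 1.4655
Step 2: Compute the convergence rate.
r = 1 - 2/(kappa + 1) = 1 - 2*mu/(L + mu) = (L - mu)/(L + mu) = 54/286 = 0.1888


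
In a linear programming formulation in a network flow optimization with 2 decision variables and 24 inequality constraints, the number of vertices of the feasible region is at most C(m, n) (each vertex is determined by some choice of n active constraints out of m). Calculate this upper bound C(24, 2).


Each vertex corresponds to some choice of n active constraints out of m, so the number of vertices is at most C(m, n) = m! / (n!(m-n)!).
m = 24, n = 2
Numerator: 24 * 23
Denominator: 2! = 2
C(24, 2) = 276


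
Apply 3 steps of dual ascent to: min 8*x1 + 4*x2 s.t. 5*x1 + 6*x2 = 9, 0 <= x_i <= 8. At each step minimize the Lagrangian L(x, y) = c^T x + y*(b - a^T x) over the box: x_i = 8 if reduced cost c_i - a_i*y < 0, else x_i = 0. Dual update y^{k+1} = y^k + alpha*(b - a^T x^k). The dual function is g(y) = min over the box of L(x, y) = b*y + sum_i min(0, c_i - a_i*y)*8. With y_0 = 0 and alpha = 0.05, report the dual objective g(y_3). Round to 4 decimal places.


Dual ascent for LP: min 8*x1 + 4*x2, 5*x1 + 6*x2 = 9, 0 <= x_i <= 8
Step 1: y^k = 0.0, reduced costs: (8.0, 4.0)
  x^k = (0.0, 0.0), subgradient = b - a^T x = 9.0
  y^{k+1} = 0.0 + 0.05*9.0 = 0.45
Step 2: y^k = 0.45, reduced costs: (5.75, 1.3)
  x^k = (0.0, 0.0), subgradient = b - a^T x = 9.0
  y^{k+1} = 0.45 + 0.05*9.0 = 0.9
Step 3: y^k = 0.9, reduced costs: (3.5, -1.4)
  x^k = (0.0, 8.0), subgradient = b - a^T x = -39.0
  y^{k+1} = 0.9 + 0.05*-39.0 = -1.05
Dual objective at y_3 = -1.05: reduced costs (13.25, 10.3), box minimizer x = (0.0, 0.0)
g(y_3) = b*y + (c1 - a1*y)*x1 + (c2 - a2*y)*x2 = 9*(-1.05) + 13.25*0.0 + 10.3*0.0 = -9.45 + 0.0 + 0.0 = -9.45


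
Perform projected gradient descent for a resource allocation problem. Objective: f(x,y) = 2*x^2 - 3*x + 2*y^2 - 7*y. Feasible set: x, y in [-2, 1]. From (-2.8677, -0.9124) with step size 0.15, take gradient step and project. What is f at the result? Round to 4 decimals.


Step 1: Compute gradient at (-2.8677, -0.9124).
grad_x = 2*2*-2.8677 - 3 = -14.4708
grad_y = 2*2*-0.9124 - 7 = -10.6496
Step 2: Gradient step.
x_raw = -2.8677 - 0.15*-14.4708 = -0.6971
y_raw = -0.9124 - 0.15*-10.6496 = 0.685
Step 3: Project onto [-2, 1].
x_proj = clip(-0.6971) = -0.6971
y_proj = clip(0.685) = 0.685
Step 4: Evaluate f.
f(-0.6971, 0.685) = -0.7936


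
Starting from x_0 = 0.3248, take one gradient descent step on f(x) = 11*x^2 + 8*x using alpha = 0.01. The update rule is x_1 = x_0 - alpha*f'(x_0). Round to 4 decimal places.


We compute the gradient at x_0 and apply the update.
f'(x) = 22*x + 8
f'(0.3248) = 22*0.3248 + 8 = 15.1456
x_1 = 0.3248 - 0.01*15.1456 = 0.1733


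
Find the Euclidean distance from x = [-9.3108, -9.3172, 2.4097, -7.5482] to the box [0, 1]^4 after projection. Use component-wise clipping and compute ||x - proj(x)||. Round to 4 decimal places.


Project each component onto [0, 1].
clip(-9.3108) = 0.0, clip(-9.3172) = 0.0, clip(2.4097) = 1.0, clip(-7.5482) = 0.0
Projection = [0.0, 0.0, 1.0, 0.0]
Squared diffs: [86.691, 86.8102, 1.9873, 56.9753]
Distance = sqrt(232.4638) = 15.2468


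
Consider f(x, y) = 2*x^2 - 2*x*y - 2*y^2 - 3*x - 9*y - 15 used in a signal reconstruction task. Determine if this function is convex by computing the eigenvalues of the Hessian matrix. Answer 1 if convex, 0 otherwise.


The Hessian of f(x,y) = 2*x^2 - 2*x*y - 2*y^2 - 3*x - 9*y - 15 is:
H = [[4, -2], [-2, -4]]
Trace = 4 - 4 = 0
Determinant = 4*-4 - (-2)^2 = -20
Discriminant = (0)^2 - 4*-20 = 80.0
Eigenvalues: lambda_1 = -4.4721, lambda_2 = 4.4721
The function is not convex.

0


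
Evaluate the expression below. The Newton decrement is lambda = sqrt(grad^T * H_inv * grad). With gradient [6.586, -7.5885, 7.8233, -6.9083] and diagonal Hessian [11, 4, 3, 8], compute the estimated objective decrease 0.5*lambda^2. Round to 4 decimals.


Step 1: H is diagonal, so H^(-1) * g = [0.5987, -1.8971, 2.6078, -0.8635].
Step 2: g^T H^(-1) g = sum_i g_i^2 / H_ii
  = (6.586)^2/11 + (-7.5885)^2/4 + (7.8233)^2/3 + (-6.9083)^2/8
  = 3.9432 + 14.3963 + 20.4013 + 5.9656 = 44.7065
Step 3: Objective decrease = 0.5 * g^T H^(-1) g = 22.3532


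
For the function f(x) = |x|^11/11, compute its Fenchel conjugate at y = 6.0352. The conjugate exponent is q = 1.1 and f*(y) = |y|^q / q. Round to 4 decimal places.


The conjugate exponent q satisfies 1/p + 1/q = 1.
p = 11, so q = 11/(11 - 1) = 1.1
|y|^q = 6.0352^1.1 = 7.2237
f*(6.0352) = 7.2237 / 1.1 = 6.567


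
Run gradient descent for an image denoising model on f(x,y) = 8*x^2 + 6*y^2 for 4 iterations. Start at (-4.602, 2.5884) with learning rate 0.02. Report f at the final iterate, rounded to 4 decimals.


Gradient descent on f(x,y) = 8*x^2 + 6*y^2.
Starting point: (-4.602, 2.5884), alpha = 0.02
Step 1: grad_x = 2*8*-4.602 = -73.632, grad_y = 2*6*2.5884 = 31.0608
  x_1 = -4.602 - 0.02*-73.632 = -3.1294
  y_1 = 2.5884 - 0.02*31.0608 = 1.9672
Step 2: grad_x = 2*8*-3.1294 = -50.0698, grad_y = 2*6*1.9672 = 23.6062
  x_2 = -3.1294 - 0.02*-50.0698 = -2.128
  y_2 = 1.9672 - 0.02*23.6062 = 1.4951
Step 3: grad_x = 2*8*-2.128 = -34.0474, grad_y = 2*6*1.4951 = 17.9407
  x_3 = -2.128 - 0.02*-34.0474 = -1.447
  y_3 = 1.4951 - 0.02*17.9407 = 1.1362
Step 4: grad_x = 2*8*-1.447 = -23.1523, grad_y = 2*6*1.1362 = 13.6349
  x_4 = -1.447 - 0.02*-23.1523 = -0.984
  y_4 = 1.1362 - 0.02*13.6349 = 0.8635
f(-0.984, 0.8635) = 8*(-0.984)^2 + 6*0.8635^2 = 12.2199


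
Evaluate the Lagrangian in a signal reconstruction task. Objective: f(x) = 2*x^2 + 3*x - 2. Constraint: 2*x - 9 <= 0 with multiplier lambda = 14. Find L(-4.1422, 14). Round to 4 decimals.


Step 1: Evaluate f(x).
f(-4.1422) = 2*(-4.1422)^2 + 3*(-4.1422) - 2 = 19.889
Step 2: Evaluate g(x).
g(-4.1422) = 2*-4.1422 - 9 = -17.2844
Step 3: Compute Lagrangian.
L = 19.889 + 14*-17.2844 = -222.0926


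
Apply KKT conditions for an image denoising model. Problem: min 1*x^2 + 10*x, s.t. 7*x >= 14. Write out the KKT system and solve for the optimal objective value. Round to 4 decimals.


Step 1: Try lambda = 0 (constraint inactive).
x_unc = -10/(2*1) = -5.0
Check: 7*-5.0 = -35.0 < 14 -- violated!
Step 2: Constraint must be active: 7*x = 14
x* = 14/7 = 2.0
lambda = (2*1*2.0 + 10)/7 = 2.0
Step 3: Compute optimal value.
f(x*) = 1*2.0^2 + 10*2.0 = 24.0


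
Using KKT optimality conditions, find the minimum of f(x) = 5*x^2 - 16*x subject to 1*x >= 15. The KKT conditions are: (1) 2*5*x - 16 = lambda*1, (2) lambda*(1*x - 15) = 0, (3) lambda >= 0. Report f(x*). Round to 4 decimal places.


Step 1: Try lambda = 0 (constraint inactive).
x_unc = 16/(2*5) = 1.6
Check: 1*1.6 = 1.6 < 15 -- violated!
Step 2: Constraint must be active: 1*x = 15
x* = 15/1 = 15.0
lambda = (2*5*15.0 - 16)/1 = 134.0
Step 3: Compute optimal value.
f(x*) = 5*15.0^2 - 16*15.0 = 885.0


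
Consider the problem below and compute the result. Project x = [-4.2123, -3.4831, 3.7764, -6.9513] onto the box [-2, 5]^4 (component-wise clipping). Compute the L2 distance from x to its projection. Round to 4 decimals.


Project each component onto [-2, 5].
clip(-4.2123) = -2.0, clip(-3.4831) = -2.0, clip(3.7764) = 3.7764, clip(-6.9513) = -2.0
Projection = [-2.0, -2.0, 3.7764, -2.0]
Squared diffs: [4.8943, 2.1996, 0.0, 24.5154]
Distance = sqrt(31.6093) = 5.6222


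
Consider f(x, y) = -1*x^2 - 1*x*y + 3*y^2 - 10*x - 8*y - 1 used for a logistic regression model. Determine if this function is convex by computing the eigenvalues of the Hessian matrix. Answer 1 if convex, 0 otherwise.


The Hessian of f(x,y) = -1*x^2 - 1*x*y + 3*y^2 - 10*x - 8*y - 1 is:
H = [[-2, -1], [-1, 6]]
Trace = -2 + 6 = 4
Determinant = -2*6 - (-1)^2 = -13
Discriminant = (4)^2 - 4*-13 = 68.0
Eigenvalues: lambda_1 = -2.1231, lambda_2 = 6.1231
The function is not convex.

0


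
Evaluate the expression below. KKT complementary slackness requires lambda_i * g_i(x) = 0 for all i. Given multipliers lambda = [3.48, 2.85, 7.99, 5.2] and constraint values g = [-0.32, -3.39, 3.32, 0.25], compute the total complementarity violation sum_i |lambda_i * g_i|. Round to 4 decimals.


KKT complementary slackness check:
lambda_1 * g_1 = 3.48 * -0.32 = -1.1136
lambda_2 * g_2 = 2.85 * -3.39 = -9.6615
lambda_3 * g_3 = 7.99 * 3.32 = 26.5268
lambda_4 * g_4 = 5.2 * 0.25 = 1.3
Total violation = 1.1136 + 9.6615 + 26.5268 + 1.3 = 38.6019


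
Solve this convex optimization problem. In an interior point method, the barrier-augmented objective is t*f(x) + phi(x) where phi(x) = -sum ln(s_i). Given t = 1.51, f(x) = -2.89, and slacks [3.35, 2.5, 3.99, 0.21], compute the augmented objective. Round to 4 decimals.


Step 1: Compute log-barrier.
ln values: [1.209, 0.9163, 1.3838, -1.5606]
phi = -(1.209 + 0.9163 + 1.3838 - 1.5606) = -1.9484
Step 2: Compute augmented objective.
t*f(x) = 1.51*-2.89 = -4.3639
Total = -4.3639 - 1.9484 = -6.3123


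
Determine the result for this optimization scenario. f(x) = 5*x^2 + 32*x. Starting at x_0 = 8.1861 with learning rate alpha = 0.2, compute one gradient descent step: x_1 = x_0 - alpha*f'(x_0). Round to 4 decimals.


We compute the gradient at x_0 and apply the update.
f'(x) = 10*x + 32
f'(8.1861) = 10*8.1861 + 32 = 113.861
x_1 = 8.1861 - 0.2*113.861 = -14.5861


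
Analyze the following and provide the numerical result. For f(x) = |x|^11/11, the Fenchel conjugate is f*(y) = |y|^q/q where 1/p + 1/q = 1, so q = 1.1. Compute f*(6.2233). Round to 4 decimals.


The conjugate exponent q satisfies 1/p + 1/q = 1.
p = 11, so q = 11/(11 - 1) = 1.1
|y|^q = 6.2233^1.1 = 7.4718
f*(6.2233) = 7.4718 / 1.1 = 6.7925


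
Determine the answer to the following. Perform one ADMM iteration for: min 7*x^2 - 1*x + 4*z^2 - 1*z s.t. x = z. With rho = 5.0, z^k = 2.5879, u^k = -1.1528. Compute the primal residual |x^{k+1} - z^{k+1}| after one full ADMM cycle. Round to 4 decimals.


ADMM iteration with rho = 5.0, z^k = 2.5879, u^k = -1.1528
Step 1: x-update.
Minimize 7*x^2 - 1*x + (5.0/2)*(x - 2.5879 - 1.1528)^2
FOC: (2*7 + 5.0)*x = 1 + 5.0*(2.5879 + 1.1528)
x^{k+1} = 1.037
Step 2: z-update.
Minimize 4*z^2 - 1*z + (5.0/2)*(1.037 - z - 1.1528)^2
FOC: (2*4 + 5.0)*z = 1 + 5.0*(1.037 - 1.1528)
z^{k+1} = 0.0324
Step 3: u-update.
u^{k+1} = -1.1528 + 1.037 - 0.0324 = -0.1482
Step 4: Primal residual = |1.037 - 0.0324| = 1.0046


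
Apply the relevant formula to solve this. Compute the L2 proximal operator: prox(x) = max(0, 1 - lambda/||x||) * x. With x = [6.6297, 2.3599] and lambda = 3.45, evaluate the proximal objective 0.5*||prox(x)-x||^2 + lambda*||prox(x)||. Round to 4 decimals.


Step 1: Compute ||x||.
||x|| = 7.0372
Step 2: Compute scaling factor.
scale = max(0, 1 - 3.45/7.0372) = 0.5097
Step 3: prox(x) = [3.3795, 1.203]
||prox(x)|| = 3.5872
Step 4: Proximal objective.
0.5*||prox-x||^2 = 5.9513
lambda*||prox|| = 12.3758
Total = 18.3271


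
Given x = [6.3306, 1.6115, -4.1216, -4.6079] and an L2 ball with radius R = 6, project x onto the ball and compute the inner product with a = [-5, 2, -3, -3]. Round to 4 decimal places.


Step 1: Compute ||x|| (intermediates to 6 decimals).
||x|| = sqrt(6.3306^2 + 1.6115^2 + (-4.1216)^2 + (-4.6079)^2) = 8.994096
Step 2: Project.
Since ||x|| > R, scale = R/||x|| = 6/8.994096 = 0.667104, proj(x) = scale * x
proj(x) = [4.223169, 1.075038, -2.749536, -3.073949]
Step 3: Dot product.
a^T * proj(x) = -5*4.223169 + 2*1.075038 - 3*(-2.749536) - 3*(-3.073949) = -1.4953


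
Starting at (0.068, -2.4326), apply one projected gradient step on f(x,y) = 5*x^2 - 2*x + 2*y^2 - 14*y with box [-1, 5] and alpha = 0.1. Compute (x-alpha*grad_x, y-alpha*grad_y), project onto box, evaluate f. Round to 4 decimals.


Step 1: Compute gradient at (0.068, -2.4326).
grad_x = 2*5*0.068 - 2 = -1.32
grad_y = 2*2*-2.4326 - 14 = -23.7304
Step 2: Gradient step.
x_raw = 0.068 - 0.1*-1.32 = 0.2
y_raw = -2.4326 - 0.1*-23.7304 = -0.0596
Step 3: Project onto [-1, 5].
x_proj = clip(0.2) = 0.2
y_proj = clip(-0.0596) = -0.0596
Step 4: Evaluate f.
f(0.2, -0.0596) = 0.6409


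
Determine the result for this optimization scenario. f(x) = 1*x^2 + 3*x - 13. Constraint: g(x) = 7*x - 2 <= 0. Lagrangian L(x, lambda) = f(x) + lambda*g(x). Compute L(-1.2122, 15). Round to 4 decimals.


Step 1: Evaluate f(x).
f(-1.2122) = 1*(-1.2122)^2 + 3*(-1.2122) - 13 = -15.1672
Step 2: Evaluate g(x).
g(-1.2122) = 7*-1.2122 - 2 = -10.4854
Step 3: Compute Lagrangian.
L = -15.1672 + 15*-10.4854 = -172.4482


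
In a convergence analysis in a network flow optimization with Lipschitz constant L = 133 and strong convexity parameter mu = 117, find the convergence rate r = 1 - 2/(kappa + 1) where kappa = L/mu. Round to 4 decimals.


Step 1: Compute the condition number.
kappa = L/mu = 133/117 = 1.1368
Step 2: Compute the convergence rate.
r = 1 - 2/(kappa + 1) = 1 - 2*mu/(L + mu) = (L - mu)/(L + mu) = 16/250 = 0.064


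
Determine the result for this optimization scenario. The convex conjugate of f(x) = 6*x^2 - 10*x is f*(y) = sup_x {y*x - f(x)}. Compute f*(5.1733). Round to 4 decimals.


f*(y) = sup_x {y*x - a*x^2 - b*x} = sup_x {(y-b)*x - a*x^2}
FOC: (y - b) - 2a*x = 0 => x* = (y - b)/(2a)
x* = (5.1733 + 10)/(2*6) = 1.2644
f*(5.1733) = (y-b)^2/(4a) = (5.1733 + 10)^2/(4*6)
= 230.229/24 = 9.5929


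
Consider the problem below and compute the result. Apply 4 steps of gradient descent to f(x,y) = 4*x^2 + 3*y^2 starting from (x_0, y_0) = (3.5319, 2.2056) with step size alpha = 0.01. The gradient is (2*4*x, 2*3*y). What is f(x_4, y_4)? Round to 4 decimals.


Gradient descent on f(x,y) = 4*x^2 + 3*y^2.
Starting point: (3.5319, 2.2056), alpha = 0.01
Step 1: grad_x = 2*4*3.5319 = 28.2552, grad_y = 2*3*2.2056 = 13.2336
  x_1 = 3.5319 - 0.01*28.2552 = 3.2493
  y_1 = 2.2056 - 0.01*13.2336 = 2.0733
Step 2: grad_x = 2*4*3.2493 = 25.9948, grad_y = 2*3*2.0733 = 12.4396
  x_2 = 3.2493 - 0.01*25.9948 = 2.9894
  y_2 = 2.0733 - 0.01*12.4396 = 1.9489
Step 3: grad_x = 2*4*2.9894 = 23.9152, grad_y = 2*3*1.9489 = 11.6932
  x_3 = 2.9894 - 0.01*23.9152 = 2.7502
  y_3 = 1.9489 - 0.01*11.6932 = 1.8319
Step 4: grad_x = 2*4*2.7502 = 22.002, grad_y = 2*3*1.8319 = 10.9916
  x_4 = 2.7502 - 0.01*22.002 = 2.5302
  y_4 = 1.8319 - 0.01*10.9916 = 1.722
f(2.5302, 1.722) = 4*2.5302^2 + 3*1.722^2 = 34.5043


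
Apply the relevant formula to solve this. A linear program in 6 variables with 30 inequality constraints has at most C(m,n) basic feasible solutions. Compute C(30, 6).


Each vertex corresponds to some choice of n active constraints out of m, so the number of vertices is at most C(m, n) = m! / (n!(m-n)!).
m = 30, n = 6
Numerator: 30 * 29 * 28 * 27 * 26 * 25
Denominator: 6! = 720
C(30, 6) = 593775


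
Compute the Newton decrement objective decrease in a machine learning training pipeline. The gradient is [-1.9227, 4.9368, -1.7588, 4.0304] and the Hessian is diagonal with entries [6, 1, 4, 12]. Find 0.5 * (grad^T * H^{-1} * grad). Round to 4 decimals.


Step 1: H is diagonal, so H^(-1) * g = [-0.3205, 4.9368, -0.4397, 0.3359].
Step 2: g^T H^(-1) g = sum_i g_i^2 / H_ii
  = (-1.9227)^2/6 + (4.9368)^2/1 + (-1.7588)^2/4 + (4.0304)^2/12
  = 0.6161 + 24.372 + 0.7733 + 1.3537 = 27.1151
Step 3: Objective decrease = 0.5 * g^T H^(-1) g = 13.5576


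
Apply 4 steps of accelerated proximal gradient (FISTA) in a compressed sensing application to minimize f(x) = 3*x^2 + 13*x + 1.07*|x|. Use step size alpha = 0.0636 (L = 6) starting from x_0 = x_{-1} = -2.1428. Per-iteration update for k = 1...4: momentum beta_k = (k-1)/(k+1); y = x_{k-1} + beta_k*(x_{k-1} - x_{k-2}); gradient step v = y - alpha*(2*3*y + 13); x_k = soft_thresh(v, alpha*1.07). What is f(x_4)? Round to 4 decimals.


FISTA on f(x) = 3*x^2 + 13*x + 1.07*|x|
L = 6, alpha = 0.0636
Iteration 1: beta = 0.0, y = -2.1428 + 0.0*(-2.1428 + 2.1428) = -2.1428
  grad(y) = 0.1432, v = y - alpha*grad = -2.1519
  prox(v) = soft_thresh(-2.1519, 0.0681) = -2.0839
Iteration 2: beta = 0.3333, y = -2.0839 + 0.3333*(-2.0839 + 2.1428) = -2.0642
  grad(y) = 0.6148, v = y - alpha*grad = -2.1033
  prox(v) = soft_thresh(-2.1033, 0.0681) = -2.0353
Iteration 3: beta = 0.5, y = -2.0353 + 0.5*(-2.0353 + 2.0839) = -2.011
  grad(y) = 0.9343, v = y - alpha*grad = -2.0704
  prox(v) = soft_thresh(-2.0704, 0.0681) = -2.0023
Iteration 4: beta = 0.6, y = -2.0023 + 0.6*(-2.0023 + 2.0353) = -1.9826
  grad(y) = 1.1046, v = y - alpha*grad = -2.0528
  prox(v) = soft_thresh(-2.0528, 0.0681) = -1.9848
f(x_4) = 3*(-1.9848)^2 + 13*(-1.9848) + 1.07*|-1.9848| = -11.8604


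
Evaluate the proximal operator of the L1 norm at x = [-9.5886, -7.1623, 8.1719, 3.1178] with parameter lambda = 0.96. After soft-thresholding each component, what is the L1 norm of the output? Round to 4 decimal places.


Soft-thresholding with lambda = 0.96:
prox(-9.5886) = sign(-9.5886)*max(|-9.5886| - 0.96, 0) = -8.6286
prox(-7.1623) = sign(-7.1623)*max(|-7.1623| - 0.96, 0) = -6.2023
prox(8.1719) = sign(8.1719)*max(|8.1719| - 0.96, 0) = 7.2119
prox(3.1178) = sign(3.1178)*max(|3.1178| - 0.96, 0) = 2.1578
prox(x) = [-8.6286, -6.2023, 7.2119, 2.1578]
||prox(x)||_1 = 8.6286 + 6.2023 + 7.2119 + 2.1578 = 24.2006


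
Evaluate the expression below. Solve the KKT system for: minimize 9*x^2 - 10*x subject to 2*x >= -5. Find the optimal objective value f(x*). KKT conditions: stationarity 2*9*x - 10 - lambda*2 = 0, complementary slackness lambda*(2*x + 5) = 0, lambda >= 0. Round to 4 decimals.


Step 1: Try lambda = 0 (constraint inactive).
Stationarity: 2*9*x - 10 = 0
x* = 10/(2*9) = 5/9 = 0.5556 (rounded; the exact value 5/9 is used below)
Check constraint: 2*0.5556 = 1.1112 >= -5 -- satisfied.
Step 2: Compute optimal value.
f(x*) = 9*(5/9)^2 - 10*(5/9) = -2.7778


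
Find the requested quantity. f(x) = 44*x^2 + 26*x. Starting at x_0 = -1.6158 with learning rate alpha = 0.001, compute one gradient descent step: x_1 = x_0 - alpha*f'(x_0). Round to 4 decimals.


We compute the gradient at x_0 and apply the update.
f'(x) = 88*x + 26
f'(-1.6158) = 88*-1.6158 + 26 = -116.1904
x_1 = -1.6158 - 0.001*-116.1904 = -1.4996


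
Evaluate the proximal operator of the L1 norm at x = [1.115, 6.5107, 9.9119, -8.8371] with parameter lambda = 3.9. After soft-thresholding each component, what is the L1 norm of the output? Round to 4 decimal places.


Soft-thresholding with lambda = 3.9:
prox(1.115) = sign(1.115)*max(|1.115| - 3.9, 0) = 0.0
prox(6.5107) = sign(6.5107)*max(|6.5107| - 3.9, 0) = 2.6107
prox(9.9119) = sign(9.9119)*max(|9.9119| - 3.9, 0) = 6.0119
prox(-8.8371) = sign(-8.8371)*max(|-8.8371| - 3.9, 0) = -4.9371
prox(x) = [0.0, 2.6107, 6.0119, -4.9371]
||prox(x)||_1 = 0.0 + 2.6107 + 6.0119 + 4.9371 = 13.5597


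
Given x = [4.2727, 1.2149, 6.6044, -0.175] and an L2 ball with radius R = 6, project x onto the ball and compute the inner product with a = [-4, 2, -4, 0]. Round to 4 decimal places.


Step 1: Compute ||x|| (intermediates to 6 decimals).
||x|| = sqrt(4.2727^2 + 1.2149^2 + 6.6044^2 + (-0.175)^2) = 7.961198
Step 2: Project.
Since ||x|| > R, scale = R/||x|| = 6/7.961198 = 0.753655, proj(x) = scale * x
proj(x) = [3.220142, 0.915615, 4.977439, -0.13189]
Step 3: Dot product.
a^T * proj(x) = -4*3.220142 + 2*0.915615 - 4*4.977439 + 0*(-0.13189) = -30.9591


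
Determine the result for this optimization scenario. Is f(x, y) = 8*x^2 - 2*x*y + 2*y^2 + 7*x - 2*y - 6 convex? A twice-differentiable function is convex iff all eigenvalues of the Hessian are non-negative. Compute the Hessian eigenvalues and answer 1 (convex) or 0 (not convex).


The Hessian of f(x,y) = 8*x^2 - 2*x*y + 2*y^2 + 7*x - 2*y - 6 is:
H = [[16, -2], [-2, 4]]
Trace = 16 + 4 = 20
Determinant = 16*4 - (-2)^2 = 60
Discriminant = (20)^2 - 4*60 = 160.0
Eigenvalues: lambda_1 = 3.6754, lambda_2 = 16.3246
The function is convex.

1


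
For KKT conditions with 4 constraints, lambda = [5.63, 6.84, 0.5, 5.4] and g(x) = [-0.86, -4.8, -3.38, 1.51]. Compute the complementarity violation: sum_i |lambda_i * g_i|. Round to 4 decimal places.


KKT complementary slackness check:
lambda_1 * g_1 = 5.63 * -0.86 = -4.8418
lambda_2 * g_2 = 6.84 * -4.8 = -32.832
lambda_3 * g_3 = 0.5 * -3.38 = -1.69
lambda_4 * g_4 = 5.4 * 1.51 = 8.154
Total violation = 4.8418 + 32.832 + 1.69 + 8.154 = 47.5178


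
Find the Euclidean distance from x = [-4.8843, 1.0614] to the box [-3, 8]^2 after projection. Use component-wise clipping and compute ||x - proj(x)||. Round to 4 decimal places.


Project each component onto [-3, 8].
clip(-4.8843) = -3.0, clip(1.0614) = 1.0614
Projection = [-3.0, 1.0614]
Squared diffs: [3.5506, 0.0]
Distance = sqrt(3.5506) = 1.8843


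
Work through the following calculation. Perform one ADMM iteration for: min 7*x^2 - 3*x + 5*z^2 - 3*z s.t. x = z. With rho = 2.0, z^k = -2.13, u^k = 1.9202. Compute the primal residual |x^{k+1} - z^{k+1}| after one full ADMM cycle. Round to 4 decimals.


ADMM iteration with rho = 2.0, z^k = -2.13, u^k = 1.9202
Step 1: x-update.
Minimize 7*x^2 - 3*x + (2.0/2)*(x + 2.13 + 1.9202)^2
FOC: (2*7 + 2.0)*x = 3 + 2.0*(-2.13 - 1.9202)
x^{k+1} = -0.3188
Step 2: z-update.
Minimize 5*z^2 - 3*z + (2.0/2)*(-0.3188 - z + 1.9202)^2
FOC: (2*5 + 2.0)*z = 3 + 2.0*(-0.3188 + 1.9202)
z^{k+1} = 0.5169
Step 3: u-update.
u^{k+1} = 1.9202 - 0.3188 - 0.5169 = 1.0845
Step 4: Primal residual = |-0.3188 - 0.5169| = 0.8357


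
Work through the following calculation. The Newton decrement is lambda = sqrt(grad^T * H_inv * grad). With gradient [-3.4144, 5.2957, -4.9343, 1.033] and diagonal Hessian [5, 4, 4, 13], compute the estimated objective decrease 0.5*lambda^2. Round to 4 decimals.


Step 1: H is diagonal, so H^(-1) * g = [-0.6829, 1.3239, -1.2336, 0.0795].
Step 2: g^T H^(-1) g = sum_i g_i^2 / H_ii
  = (-3.4144)^2/5 + (5.2957)^2/4 + (-4.9343)^2/4 + (1.033)^2/13
  = 2.3316 + 7.0111 + 6.0868 + 0.0821 = 15.5116
Step 3: Objective decrease = 0.5 * g^T H^(-1) g = 7.7558


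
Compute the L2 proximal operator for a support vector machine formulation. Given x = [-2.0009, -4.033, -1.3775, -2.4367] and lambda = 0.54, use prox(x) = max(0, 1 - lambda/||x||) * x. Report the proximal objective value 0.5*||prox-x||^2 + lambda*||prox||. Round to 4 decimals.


Step 1: Compute ||x||.
||x|| = 5.3013
Step 2: Compute scaling factor.
scale = max(0, 1 - 0.54/5.3013) = 0.8981
Step 3: prox(x) = [-1.7971, -3.6222, -1.2372, -2.1885]
||prox(x)|| = 4.7613
Step 4: Proximal objective.
0.5*||prox-x||^2 = 0.1458
lambda*||prox|| = 2.5711
Total = 2.7169


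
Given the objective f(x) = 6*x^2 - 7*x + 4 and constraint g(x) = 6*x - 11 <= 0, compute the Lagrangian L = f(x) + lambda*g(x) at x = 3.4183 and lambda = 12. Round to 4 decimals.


Step 1: Evaluate f(x).
f(3.4183) = 6*3.4183^2 - 7*3.4183 + 4 = 50.1805
Step 2: Evaluate g(x).
g(3.4183) = 6*3.4183 - 11 = 9.5098
Step 3: Compute Lagrangian.
L = 50.1805 + 12*9.5098 = 164.2981


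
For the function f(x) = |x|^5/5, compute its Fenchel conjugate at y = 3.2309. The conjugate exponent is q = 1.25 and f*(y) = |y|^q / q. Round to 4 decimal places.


The conjugate exponent q satisfies 1/p + 1/q = 1.
p = 5, so q = 5/(5 - 1) = 1.25
|y|^q = 3.2309^1.25 = 4.3317
f*(3.2309) = 4.3317 / 1.25 = 3.4653


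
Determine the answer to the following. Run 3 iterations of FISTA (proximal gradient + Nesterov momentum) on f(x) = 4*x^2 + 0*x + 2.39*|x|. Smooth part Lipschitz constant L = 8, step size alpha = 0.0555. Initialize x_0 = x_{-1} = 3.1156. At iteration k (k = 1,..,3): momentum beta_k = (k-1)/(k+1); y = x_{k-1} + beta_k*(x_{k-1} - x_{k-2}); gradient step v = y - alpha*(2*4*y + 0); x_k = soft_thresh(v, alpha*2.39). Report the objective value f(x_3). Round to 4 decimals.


FISTA on f(x) = 4*x^2 + 0*x + 2.39*|x|
L = 8, alpha = 0.0555
Iteration 1: beta = 0.0, y = 3.1156 + 0.0*(3.1156 - 3.1156) = 3.1156
  grad(y) = 24.9248, v = y - alpha*grad = 1.7323
  prox(v) = soft_thresh(1.7323, 0.1326) = 1.5996
Iteration 2: beta = 0.3333, y = 1.5996 + 0.3333*(1.5996 - 3.1156) = 1.0943
  grad(y) = 8.7544, v = y - alpha*grad = 0.6084
  prox(v) = soft_thresh(0.6084, 0.1326) = 0.4758
Iteration 3: beta = 0.5, y = 0.4758 + 0.5*(0.4758 - 1.5996) = -0.0861
  grad(y) = -0.6891, v = y - alpha*grad = -0.0479
  prox(v) = soft_thresh(-0.0479, 0.1326) = 0.0
f(x_3) = 4*0.0^2 + 0*0.0 + 2.39*|0.0| = 0.0


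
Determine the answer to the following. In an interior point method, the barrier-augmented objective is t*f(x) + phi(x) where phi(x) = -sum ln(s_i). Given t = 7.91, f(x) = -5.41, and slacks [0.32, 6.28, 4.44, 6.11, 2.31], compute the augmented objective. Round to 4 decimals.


Step 1: Compute log-barrier.
ln values: [-1.1394, 1.8374, 1.4907, 1.8099, 0.8372]
phi = -(-1.1394 + 1.8374 + 1.4907 + 1.8099 + 0.8372) = -4.8358
Step 2: Compute augmented objective.
t*f(x) = 7.91*-5.41 = -42.7931
Total = -42.7931 - 4.8358 = -47.6289


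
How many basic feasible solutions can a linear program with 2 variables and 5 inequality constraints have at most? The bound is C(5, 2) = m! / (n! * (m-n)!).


Each vertex corresponds to some choice of n active constraints out of m, so the number of vertices is at most C(m, n) = m! / (n!(m-n)!).
m = 5, n = 2
Numerator: 5 * 4
Denominator: 2! = 2
C(5, 2) = 10


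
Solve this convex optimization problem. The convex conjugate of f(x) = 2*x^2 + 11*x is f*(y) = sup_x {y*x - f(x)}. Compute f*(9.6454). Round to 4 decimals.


f*(y) = sup_x {y*x - a*x^2 - b*x} = sup_x {(y-b)*x - a*x^2}
FOC: (y - b) - 2a*x = 0 => x* = (y - b)/(2a)
x* = (9.6454 - 11)/(2*2) = -0.3387
f*(9.6454) = (y-b)^2/(4a) = (9.6454 - 11)^2/(4*2)
= 1.8349/8 = 0.2294


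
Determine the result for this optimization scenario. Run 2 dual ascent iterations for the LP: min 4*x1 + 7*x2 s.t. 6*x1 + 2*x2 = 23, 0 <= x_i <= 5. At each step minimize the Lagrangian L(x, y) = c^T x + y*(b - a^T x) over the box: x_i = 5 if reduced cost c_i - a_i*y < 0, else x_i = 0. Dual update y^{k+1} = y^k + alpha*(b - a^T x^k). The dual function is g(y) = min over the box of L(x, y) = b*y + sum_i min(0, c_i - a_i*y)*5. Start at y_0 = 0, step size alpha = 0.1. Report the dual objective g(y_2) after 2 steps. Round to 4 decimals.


Dual ascent for LP: min 4*x1 + 7*x2, 6*x1 + 2*x2 = 23, 0 <= x_i <= 5
Step 1: y^k = 0.0, reduced costs: (4.0, 7.0)
  x^k = (0.0, 0.0), subgradient = b - a^T x = 23.0
  y^{k+1} = 0.0 + 0.1*23.0 = 2.3
Step 2: y^k = 2.3, reduced costs: (-9.8, 2.4)
  x^k = (5.0, 0.0), subgradient = b - a^T x = -7.0
  y^{k+1} = 2.3 + 0.1*-7.0 = 1.6
Dual objective at y_2 = 1.6: reduced costs (-5.6, 3.8), box minimizer x = (5.0, 0.0)
g(y_2) = b*y + (c1 - a1*y)*x1 + (c2 - a2*y)*x2 = 23*1.6 + (-5.6)*5.0 + 3.8*0.0 = 36.8 - 28.0 + 0.0 = 8.8


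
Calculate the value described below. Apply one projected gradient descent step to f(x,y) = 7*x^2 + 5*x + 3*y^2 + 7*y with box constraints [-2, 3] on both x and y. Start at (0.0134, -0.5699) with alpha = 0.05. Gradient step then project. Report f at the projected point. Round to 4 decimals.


Step 1: Compute gradient at (0.0134, -0.5699).
grad_x = 2*7*0.0134 + 5 = 5.1876
grad_y = 2*3*-0.5699 + 7 = 3.5806
Step 2: Gradient step.
x_raw = 0.0134 - 0.05*5.1876 = -0.246
y_raw = -0.5699 - 0.05*3.5806 = -0.7489
Step 3: Project onto [-2, 3].
x_proj = clip(-0.246) = -0.246
y_proj = clip(-0.7489) = -0.7489
Step 4: Evaluate f.
f(-0.246, -0.7489) = -4.3662


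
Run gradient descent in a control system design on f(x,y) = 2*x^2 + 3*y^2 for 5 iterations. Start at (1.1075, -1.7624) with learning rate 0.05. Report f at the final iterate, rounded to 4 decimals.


Gradient descent on f(x,y) = 2*x^2 + 3*y^2.
Starting point: (1.1075, -1.7624), alpha = 0.05
Step 1: grad_x = 2*2*1.1075 = 4.43, grad_y = 2*3*-1.7624 = -10.5744
  x_1 = 1.1075 - 0.05*4.43 = 0.886
  y_1 = -1.7624 - 0.05*-10.5744 = -1.2337
Step 2: grad_x = 2*2*0.886 = 3.544, grad_y = 2*3*-1.2337 = -7.4021
  x_2 = 0.886 - 0.05*3.544 = 0.7088
  y_2 = -1.2337 - 0.05*-7.4021 = -0.8636
Step 3: grad_x = 2*2*0.7088 = 2.8352, grad_y = 2*3*-0.8636 = -5.1815
  x_3 = 0.7088 - 0.05*2.8352 = 0.567
  y_3 = -0.8636 - 0.05*-5.1815 = -0.6045
Step 4: grad_x = 2*2*0.567 = 2.2682, grad_y = 2*3*-0.6045 = -3.627
  x_4 = 0.567 - 0.05*2.2682 = 0.4536
  y_4 = -0.6045 - 0.05*-3.627 = -0.4232
Step 5: grad_x = 2*2*0.4536 = 1.8145, grad_y = 2*3*-0.4232 = -2.5389
  x_5 = 0.4536 - 0.05*1.8145 = 0.3629
  y_5 = -0.4232 - 0.05*-2.5389 = -0.2962
f(0.3629, -0.2962) = 2*0.3629^2 + 3*(-0.2962)^2 = 0.5266


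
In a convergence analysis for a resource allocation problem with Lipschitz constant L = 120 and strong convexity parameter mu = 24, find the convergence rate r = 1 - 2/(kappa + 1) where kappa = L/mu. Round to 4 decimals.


Step 1: Compute the condition number.
kappa = L/mu = 120/24 = 5.0
Step 2: Compute the convergence rate.
r = 1 - 2/(kappa + 1) = 1 - 2*mu/(L + mu) = (L - mu)/(L + mu) = 96/144 = 0.6667


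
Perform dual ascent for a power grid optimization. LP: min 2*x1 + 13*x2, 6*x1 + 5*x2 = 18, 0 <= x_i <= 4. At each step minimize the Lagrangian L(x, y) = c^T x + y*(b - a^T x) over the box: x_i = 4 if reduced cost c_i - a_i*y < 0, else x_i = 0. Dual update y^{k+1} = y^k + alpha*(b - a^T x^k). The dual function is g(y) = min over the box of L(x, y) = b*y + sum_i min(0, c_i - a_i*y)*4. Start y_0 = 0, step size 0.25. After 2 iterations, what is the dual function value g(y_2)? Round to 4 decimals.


Dual ascent for LP: min 2*x1 + 13*x2, 6*x1 + 5*x2 = 18, 0 <= x_i <= 4
Step 1: y^k = 0.0, reduced costs: (2.0, 13.0)
  x^k = (0.0, 0.0), subgradient = b - a^T x = 18.0
  y^{k+1} = 0.0 + 0.25*18.0 = 4.5
Step 2: y^k = 4.5, reduced costs: (-25.0, -9.5)
  x^k = (4.0, 4.0), subgradient = b - a^T x = -26.0
  y^{k+1} = 4.5 + 0.25*-26.0 = -2.0
Dual objective at y_2 = -2.0: reduced costs (14.0, 23.0), box minimizer x = (0.0, 0.0)
g(y_2) = b*y + (c1 - a1*y)*x1 + (c2 - a2*y)*x2 = 18*(-2.0) + 14.0*0.0 + 23.0*0.0 = -36.0 + 0.0 + 0.0 = -36.0


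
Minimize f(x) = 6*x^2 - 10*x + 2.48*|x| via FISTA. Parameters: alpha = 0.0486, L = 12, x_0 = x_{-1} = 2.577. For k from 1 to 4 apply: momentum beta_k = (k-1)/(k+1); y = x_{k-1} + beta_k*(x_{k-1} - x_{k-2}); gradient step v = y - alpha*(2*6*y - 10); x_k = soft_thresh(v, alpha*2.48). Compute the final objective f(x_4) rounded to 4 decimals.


FISTA on f(x) = 6*x^2 - 10*x + 2.48*|x|
L = 12, alpha = 0.0486
Iteration 1: beta = 0.0, y = 2.577 + 0.0*(2.577 - 2.577) = 2.577
  grad(y) = 20.924, v = y - alpha*grad = 1.5601
  prox(v) = soft_thresh(1.5601, 0.1205) = 1.4396
Iteration 2: beta = 0.3333, y = 1.4396 + 0.3333*(1.4396 - 2.577) = 1.0604
  grad(y) = 2.725, v = y - alpha*grad = 0.928
  prox(v) = soft_thresh(0.928, 0.1205) = 0.8075
Iteration 3: beta = 0.5, y = 0.8075 + 0.5*(0.8075 - 1.4396) = 0.4914
  grad(y) = -4.1032, v = y - alpha*grad = 0.6908
  prox(v) = soft_thresh(0.6908, 0.1205) = 0.5703
Iteration 4: beta = 0.6, y = 0.5703 + 0.6*(0.5703 - 0.8075) = 0.428
  grad(y) = -4.8642, v = y - alpha*grad = 0.6644
  prox(v) = soft_thresh(0.6644, 0.1205) = 0.5439
f(x_4) = 6*0.5439^2 - 10*0.5439 + 2.48*|0.5439| = -2.3151
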